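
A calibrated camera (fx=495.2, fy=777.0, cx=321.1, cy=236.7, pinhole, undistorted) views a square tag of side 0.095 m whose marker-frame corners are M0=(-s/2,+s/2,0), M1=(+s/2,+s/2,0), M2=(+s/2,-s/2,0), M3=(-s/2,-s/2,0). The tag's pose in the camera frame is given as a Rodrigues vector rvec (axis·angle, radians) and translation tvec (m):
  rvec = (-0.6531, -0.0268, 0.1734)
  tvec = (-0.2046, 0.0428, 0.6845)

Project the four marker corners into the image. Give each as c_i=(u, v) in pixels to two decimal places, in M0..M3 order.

c0=(126.20, 321.65) c1=(196.20, 341.07) c2=(216.36, 251.72) c3=(151.92, 234.22)

Intrinsics K: fx=495.2, fy=777.0, cx=321.1, cy=236.7
Marker side s = 0.095 m; corners in marker frame (Z=0):
  M0 = (-0.0475, +0.0475, 0)
  M1 = (+0.0475, +0.0475, 0)
  M2 = (+0.0475, -0.0475, 0)
  M3 = (-0.0475, -0.0475, 0)
rvec = (-0.6531, -0.0268, 0.1734), |rvec| = θ = 0.67626 rad = 38.747°
Rodrigues: sinθ=0.62588, 1−cosθ=0.22008; R = I + sinθ·[k]× + (1−cosθ)·[k]×²:
    [+0.98518 -0.15206 -0.07930]
    [+0.16891 +0.78027 +0.60221]
    [-0.02969 -0.60668 +0.79439]
t = (-0.2046, 0.0428, 0.6845) m
M0: Pc = R·M0+t = (-0.25862, +0.07184, +0.65709); u = 495.2·(-0.25862)/0.65709 + 321.1 = 126.1989, v = 777.0·(+0.07184)/0.65709 + 236.7 = 321.6490
M1: Pc = R·M1+t = (-0.16503, +0.08789, +0.65427); u = 495.2·(-0.16503)/0.65427 + 321.1 = 196.1961, v = 777.0·(+0.08789)/0.65427 + 236.7 = 341.0711
M2: Pc = R·M2+t = (-0.15058, +0.01376, +0.71191); u = 495.2·(-0.15058)/0.71191 + 321.1 = 216.3564, v = 777.0·(+0.01376)/0.71191 + 236.7 = 251.7186
M3: Pc = R·M3+t = (-0.24417, -0.00229, +0.71473); u = 495.2·(-0.24417)/0.71473 + 321.1 = 151.9242, v = 777.0·(-0.00229)/0.71473 + 236.7 = 234.2152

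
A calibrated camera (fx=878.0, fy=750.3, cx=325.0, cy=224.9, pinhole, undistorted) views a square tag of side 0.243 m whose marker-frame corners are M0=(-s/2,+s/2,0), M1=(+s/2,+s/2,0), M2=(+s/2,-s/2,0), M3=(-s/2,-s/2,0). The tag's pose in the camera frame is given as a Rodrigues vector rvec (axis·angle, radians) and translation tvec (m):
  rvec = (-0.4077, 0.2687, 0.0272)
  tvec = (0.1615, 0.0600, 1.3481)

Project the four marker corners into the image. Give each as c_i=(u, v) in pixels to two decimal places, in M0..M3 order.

c0=(347.82, 323.35) c1=(511.10, 324.36) c2=(510.72, 194.68) c3=(358.24, 199.56)

Intrinsics K: fx=878.0, fy=750.3, cx=325.0, cy=224.9
Marker side s = 0.243 m; corners in marker frame (Z=0):
  M0 = (-0.1215, +0.1215, 0)
  M1 = (+0.1215, +0.1215, 0)
  M2 = (+0.1215, -0.1215, 0)
  M3 = (-0.1215, -0.1215, 0)
rvec = (-0.4077, 0.2687, 0.0272), |rvec| = θ = 0.48904 rad = 28.020°
Rodrigues: sinθ=0.46978, 1−cosθ=0.11722; R = I + sinθ·[k]× + (1−cosθ)·[k]×²:
    [+0.96425 -0.07982 +0.25268]
    [-0.02756 +0.91817 +0.39522]
    [-0.26355 -0.38806 +0.88315]
t = (0.1615, 0.0600, 1.3481) m
M0: Pc = R·M0+t = (+0.03465, +0.17491, +1.33297); u = 878.0·(+0.03465)/1.33297 + 325.0 = 347.8201, v = 750.3·(+0.17491)/1.33297 + 224.9 = 323.3510
M1: Pc = R·M1+t = (+0.26896, +0.16821, +1.26893); u = 878.0·(+0.26896)/1.26893 + 325.0 = 511.0982, v = 750.3·(+0.16821)/1.26893 + 224.9 = 324.3596
M2: Pc = R·M2+t = (+0.28835, -0.05491, +1.36323); u = 878.0·(+0.28835)/1.36323 + 325.0 = 510.7176, v = 750.3·(-0.05491)/1.36323 + 224.9 = 194.6802
M3: Pc = R·M3+t = (+0.05404, -0.04821, +1.42727); u = 878.0·(+0.05404)/1.42727 + 325.0 = 358.2442, v = 750.3·(-0.04821)/1.42727 + 224.9 = 199.5571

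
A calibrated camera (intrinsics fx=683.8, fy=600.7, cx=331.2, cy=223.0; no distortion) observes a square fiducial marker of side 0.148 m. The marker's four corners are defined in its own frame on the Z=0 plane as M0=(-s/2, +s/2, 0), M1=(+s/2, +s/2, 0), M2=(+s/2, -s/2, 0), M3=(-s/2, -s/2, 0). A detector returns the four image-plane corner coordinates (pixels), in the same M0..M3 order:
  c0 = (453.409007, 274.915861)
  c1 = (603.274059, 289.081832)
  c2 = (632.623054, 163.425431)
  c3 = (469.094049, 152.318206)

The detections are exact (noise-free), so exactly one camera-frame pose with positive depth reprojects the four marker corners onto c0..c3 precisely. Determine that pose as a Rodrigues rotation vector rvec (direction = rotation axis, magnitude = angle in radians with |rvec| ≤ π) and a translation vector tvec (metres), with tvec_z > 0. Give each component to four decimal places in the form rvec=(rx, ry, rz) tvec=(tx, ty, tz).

rvec=(0.3764, 0.1659, 0.0671) tvec=(0.2013, -0.0007, 0.6661)

Intrinsics K: fx=683.8, fy=600.7, cx=331.2, cy=223.0
Marker side s = 0.148 m; corners in marker frame (Z=0):
  M0 = (-0.0740, +0.0740, 0)
  M1 = (+0.0740, +0.0740, 0)
  M2 = (+0.0740, -0.0740, 0)
  M3 = (-0.0740, -0.0740, 0)
Detected image corners:
  c0 = (453.409007, 274.915861) px
  c1 = (603.274059, 289.081832) px
  c2 = (632.623054, 163.425431) px
  c3 = (469.094049, 152.318206) px
Planar DLT: solve 8×8 A·h = b for H (H[2,2]=1):
  H  [+936.41296 +149.23829 +537.84173]
  H  [+36.71523 +961.05411 +222.38962]
  H  [-0.22322 +0.55711 +1.00000]
B = K⁻¹H; ‖b₁‖=1.501227, ‖b₂‖=1.501227; λ = 2/(‖b₁‖+‖b₂‖) = 0.666122, sign → tz>0 ⇒ λ=+0.666122
r₁ = λ·B[:,0] = (+0.98422,+0.09591,-0.14869); r₂ = λ·B[:,1] = (-0.03437,+0.92796,+0.37110)
r₃ = r₁×r₂ = (+0.17357,-0.36014,+0.91661); SVD([r₁ r₂ r₃]) → R = UVᵀ:
  R  [+0.98422 -0.03437 +0.17357]
  R  [+0.09591 +0.92796 -0.36014]
  R  [-0.14869 +0.37110 +0.91661]
t = (+0.20130, -0.00068, +0.66612) m
tr R = 2.828786; θ = arccos((tr R − 1)/2) = 0.416790 rad = 23.880°
axis k = ((R−Rᵀ)₃₂, (R−Rᵀ)₁₃, (R−Rᵀ)₂₁) / (2 sinθ) = (+0.903155, +0.398021, +0.160905)
rvec = θ·k = (+0.376426, +0.165891, +0.067064)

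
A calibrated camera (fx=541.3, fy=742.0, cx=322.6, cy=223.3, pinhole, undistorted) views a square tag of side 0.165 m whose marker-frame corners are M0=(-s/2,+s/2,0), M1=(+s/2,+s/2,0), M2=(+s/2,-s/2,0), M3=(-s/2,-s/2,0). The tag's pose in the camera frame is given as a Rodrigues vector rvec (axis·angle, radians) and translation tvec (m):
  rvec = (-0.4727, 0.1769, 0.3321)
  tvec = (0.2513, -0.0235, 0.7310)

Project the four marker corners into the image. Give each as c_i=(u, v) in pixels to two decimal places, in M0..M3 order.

c0=(432.39, 247.35) c1=(561.80, 297.93) c2=(582.05, 153.38) c3=(462.92, 114.58)

Intrinsics K: fx=541.3, fy=742.0, cx=322.6, cy=223.3
Marker side s = 0.165 m; corners in marker frame (Z=0):
  M0 = (-0.0825, +0.0825, 0)
  M1 = (+0.0825, +0.0825, 0)
  M2 = (+0.0825, -0.0825, 0)
  M3 = (-0.0825, -0.0825, 0)
rvec = (-0.4727, 0.1769, 0.3321), |rvec| = θ = 0.60418 rad = 34.617°
Rodrigues: sinθ=0.56808, 1−cosθ=0.17703; R = I + sinθ·[k]× + (1−cosθ)·[k]×²:
    [+0.93134 -0.35282 +0.09020]
    [+0.27171 +0.83815 +0.47295]
    [-0.24247 -0.41597 +0.87646]
t = (0.2513, -0.0235, 0.7310) m
M0: Pc = R·M0+t = (+0.14536, +0.02323, +0.71669); u = 541.3·(+0.14536)/0.71669 + 322.6 = 432.3860, v = 742.0·(+0.02323)/0.71669 + 223.3 = 247.3518
M1: Pc = R·M1+t = (+0.29903, +0.06806, +0.67668); u = 541.3·(+0.29903)/0.67668 + 322.6 = 561.8032, v = 742.0·(+0.06806)/0.67668 + 223.3 = 297.9332
M2: Pc = R·M2+t = (+0.35724, -0.07023, +0.74531); u = 541.3·(+0.35724)/0.74531 + 322.6 = 582.0548, v = 742.0·(-0.07023)/0.74531 + 223.3 = 153.3810
M3: Pc = R·M3+t = (+0.20357, -0.11506, +0.78532); u = 541.3·(+0.20357)/0.78532 + 322.6 = 462.9166, v = 742.0·(-0.11506)/0.78532 + 223.3 = 114.5843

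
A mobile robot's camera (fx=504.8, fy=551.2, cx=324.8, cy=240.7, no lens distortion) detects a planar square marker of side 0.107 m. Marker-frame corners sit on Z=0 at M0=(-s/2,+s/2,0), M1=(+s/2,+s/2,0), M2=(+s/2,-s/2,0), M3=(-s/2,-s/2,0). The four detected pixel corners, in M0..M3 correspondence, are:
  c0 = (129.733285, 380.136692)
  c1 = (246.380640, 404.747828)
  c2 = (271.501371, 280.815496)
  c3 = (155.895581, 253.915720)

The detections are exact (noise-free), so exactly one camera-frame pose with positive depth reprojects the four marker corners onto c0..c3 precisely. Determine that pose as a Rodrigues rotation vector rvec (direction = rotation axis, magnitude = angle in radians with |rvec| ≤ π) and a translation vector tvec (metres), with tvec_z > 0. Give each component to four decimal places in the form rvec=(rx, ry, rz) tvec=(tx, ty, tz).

Intrinsics K: fx=504.8, fy=551.2, cx=324.8, cy=240.7
Marker side s = 0.107 m; corners in marker frame (Z=0):
  M0 = (-0.0535, +0.0535, 0)
  M1 = (+0.0535, +0.0535, 0)
  M2 = (+0.0535, -0.0535, 0)
  M3 = (-0.0535, -0.0535, 0)
Detected image corners:
  c0 = (129.733285, 380.136692) px
  c1 = (246.380640, 404.747828) px
  c2 = (271.501371, 280.815496) px
  c3 = (155.895581, 253.915720) px
Planar DLT: solve 8×8 A·h = b for H (H[2,2]=1):
  H  [+1121.45794 -248.44436 +201.46734]
  H  [+300.13997 +1154.30163 +329.88058]
  H  [+0.18008 -0.04406 +1.00000]
B = K⁻¹H; ‖b₁‖=2.164147, ‖b₂‖=2.164147; λ = 2/(‖b₁‖+‖b₂‖) = 0.462076, sign → tz>0 ⇒ λ=+0.462076
r₁ = λ·B[:,0] = (+0.97300,+0.21527,+0.08321); r₂ = λ·B[:,1] = (-0.21432,+0.97655,-0.02036)
r₃ = r₁×r₂ = (-0.08564,+0.00198,+0.99632); SVD([r₁ r₂ r₃]) → R = UVᵀ:
  R  [+0.97300 -0.21432 -0.08564]
  R  [+0.21527 +0.97655 +0.00198]
  R  [+0.08321 -0.02036 +0.99632]
t = (-0.11289, +0.07476, +0.46208) m
tr R = 2.945878; θ = arccos((tr R − 1)/2) = 0.233169 rad = 13.360°
axis k = ((R−Rᵀ)₃₂, (R−Rᵀ)₁₃, (R−Rᵀ)₂₁) / (2 sinθ) = (-0.048334, -0.365388, +0.929600)
rvec = θ·k = (-0.011270, -0.085197, +0.216754)

rvec=(-0.0113, -0.0852, 0.2168) tvec=(-0.1129, 0.0748, 0.4621)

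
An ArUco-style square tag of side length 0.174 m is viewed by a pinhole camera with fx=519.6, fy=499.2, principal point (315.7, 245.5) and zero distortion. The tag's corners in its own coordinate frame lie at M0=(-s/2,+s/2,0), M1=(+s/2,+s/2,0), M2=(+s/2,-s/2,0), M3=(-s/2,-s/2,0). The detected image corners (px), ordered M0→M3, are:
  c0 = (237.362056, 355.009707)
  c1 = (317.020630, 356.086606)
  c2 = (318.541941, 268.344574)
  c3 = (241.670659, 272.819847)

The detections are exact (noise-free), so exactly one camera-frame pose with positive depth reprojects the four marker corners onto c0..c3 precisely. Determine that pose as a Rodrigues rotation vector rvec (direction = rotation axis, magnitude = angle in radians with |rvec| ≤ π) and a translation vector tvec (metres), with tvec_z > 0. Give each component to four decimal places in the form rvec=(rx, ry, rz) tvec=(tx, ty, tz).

Intrinsics K: fx=519.6, fy=499.2, cx=315.7, cy=245.5
Marker side s = 0.174 m; corners in marker frame (Z=0):
  M0 = (-0.0870, +0.0870, 0)
  M1 = (+0.0870, +0.0870, 0)
  M2 = (+0.0870, -0.0870, 0)
  M3 = (-0.0870, -0.0870, 0)
Detected image corners:
  c0 = (237.362056, 355.009707) px
  c1 = (317.020630, 356.086606) px
  c2 = (318.541941, 268.344574) px
  c3 = (241.670659, 272.819847) px
Planar DLT: solve 8×8 A·h = b for H (H[2,2]=1):
  H  [+343.77973 -77.99294 +277.38310]
  H  [-129.01111 +419.27592 +312.28448]
  H  [-0.37993 -0.21883 +1.00000]
B = K⁻¹H; ‖b₁‖=0.972603, ‖b₂‖=0.972603; λ = 2/(‖b₁‖+‖b₂‖) = 1.028169, sign → tz>0 ⇒ λ=+1.028169
r₁ = λ·B[:,0] = (+0.91760,-0.07361,-0.39063); r₂ = λ·B[:,1] = (-0.01763,+0.97420,-0.22499)
r₃ = r₁×r₂ = (+0.39711,+0.21334,+0.89263); SVD([r₁ r₂ r₃]) → R = UVᵀ:
  R  [+0.91760 -0.01763 +0.39711]
  R  [-0.07361 +0.97420 +0.21334]
  R  [-0.39063 -0.22499 +0.89263]
t = (-0.07582, +0.13755, +1.02817) m
tr R = 2.784432; θ = arccos((tr R − 1)/2) = 0.468568 rad = 26.847°
axis k = ((R−Rᵀ)₃₂, (R−Rᵀ)₁₃, (R−Rᵀ)₂₁) / (2 sinθ) = (-0.485296, +0.872151, -0.061978)
rvec = θ·k = (-0.227394, +0.408662, -0.029041)

rvec=(-0.2274, 0.4087, -0.0290) tvec=(-0.0758, 0.1376, 1.0282)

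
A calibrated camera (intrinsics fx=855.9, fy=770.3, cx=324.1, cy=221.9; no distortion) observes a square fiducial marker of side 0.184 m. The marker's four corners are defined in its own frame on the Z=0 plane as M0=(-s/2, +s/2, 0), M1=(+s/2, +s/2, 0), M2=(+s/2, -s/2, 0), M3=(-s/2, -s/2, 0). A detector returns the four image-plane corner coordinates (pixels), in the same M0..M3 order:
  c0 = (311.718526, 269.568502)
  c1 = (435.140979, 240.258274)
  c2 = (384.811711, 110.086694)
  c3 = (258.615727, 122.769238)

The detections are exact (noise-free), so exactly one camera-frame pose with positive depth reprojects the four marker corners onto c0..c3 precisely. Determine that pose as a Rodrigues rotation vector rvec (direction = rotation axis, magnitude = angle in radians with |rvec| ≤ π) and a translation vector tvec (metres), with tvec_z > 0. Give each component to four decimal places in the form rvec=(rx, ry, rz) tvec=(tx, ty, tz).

Intrinsics K: fx=855.9, fy=770.3, cx=324.1, cy=221.9
Marker side s = 0.184 m; corners in marker frame (Z=0):
  M0 = (-0.0920, +0.0920, 0)
  M1 = (+0.0920, +0.0920, 0)
  M2 = (+0.0920, -0.0920, 0)
  M3 = (-0.0920, -0.0920, 0)
Detected image corners:
  c0 = (311.718526, 269.568502) px
  c1 = (435.140979, 240.258274) px
  c2 = (384.811711, 110.086694) px
  c3 = (258.615727, 122.769238) px
Planar DLT: solve 8×8 A·h = b for H (H[2,2]=1):
  H  [+897.79621 +231.69928 +350.86071]
  H  [+3.66991 +723.87703 +184.16428]
  H  [+0.63120 -0.14077 +1.00000]
B = K⁻¹H; ‖b₁‖=1.041999, ‖b₂‖=1.041999; λ = 2/(‖b₁‖+‖b₂‖) = 0.959693, sign → tz>0 ⇒ λ=+0.959693
r₁ = λ·B[:,0] = (+0.77729,-0.16993,+0.60576); r₂ = λ·B[:,1] = (+0.31095,+0.94077,-0.13510)
r₃ = r₁×r₂ = (-0.54693,+0.29337,+0.78409); SVD([r₁ r₂ r₃]) → R = UVᵀ:
  R  [+0.77729 +0.31095 -0.54693]
  R  [-0.16993 +0.94077 +0.29337]
  R  [+0.60576 -0.13510 +0.78409]
t = (+0.03001, -0.04701, +0.95969) m
tr R = 2.502158; θ = arccos((tr R − 1)/2) = 0.721101 rad = 41.316°
axis k = ((R−Rᵀ)₃₂, (R−Rᵀ)₁₃, (R−Rᵀ)₂₁) / (2 sinθ) = (-0.324496, -0.872966, -0.364188)
rvec = θ·k = (-0.233994, -0.629497, -0.262616)

rvec=(-0.2340, -0.6295, -0.2626) tvec=(0.0300, -0.0470, 0.9597)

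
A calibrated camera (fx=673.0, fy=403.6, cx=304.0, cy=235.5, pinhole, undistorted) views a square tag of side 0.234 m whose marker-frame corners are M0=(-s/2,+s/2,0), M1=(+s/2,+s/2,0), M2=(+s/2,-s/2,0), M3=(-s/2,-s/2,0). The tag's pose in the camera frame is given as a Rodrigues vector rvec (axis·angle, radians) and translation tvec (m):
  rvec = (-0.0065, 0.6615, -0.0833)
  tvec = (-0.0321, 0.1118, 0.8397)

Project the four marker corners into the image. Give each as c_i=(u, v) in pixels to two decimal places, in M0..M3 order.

c0=(218.55, 341.19) c1=(364.46, 351.24) c2=(348.52, 228.13) c3=(206.32, 237.47)

Intrinsics K: fx=673.0, fy=403.6, cx=304.0, cy=235.5
Marker side s = 0.234 m; corners in marker frame (Z=0):
  M0 = (-0.1170, +0.1170, 0)
  M1 = (+0.1170, +0.1170, 0)
  M2 = (+0.1170, -0.1170, 0)
  M3 = (-0.1170, -0.1170, 0)
rvec = (-0.0065, 0.6615, -0.0833), |rvec| = θ = 0.66676 rad = 38.202°
Rodrigues: sinθ=0.61844, 1−cosθ=0.21417; R = I + sinθ·[k]× + (1−cosθ)·[k]×²:
    [+0.78585 +0.07519 +0.61383]
    [-0.07934 +0.99664 -0.02052]
    [-0.61330 -0.03257 +0.78917]
t = (-0.0321, 0.1118, 0.8397) m
M0: Pc = R·M0+t = (-0.11525, +0.23769, +0.90765); u = 673.0·(-0.11525)/0.90765 + 304.0 = 218.5466, v = 403.6·(+0.23769)/0.90765 + 235.5 = 341.1924
M1: Pc = R·M1+t = (+0.06864, +0.21912, +0.76413); u = 673.0·(+0.06864)/0.76413 + 304.0 = 364.4558, v = 403.6·(+0.21912)/0.76413 + 235.5 = 351.2373
M2: Pc = R·M2+t = (+0.05105, -0.01409, +0.77175); u = 673.0·(+0.05105)/0.77175 + 304.0 = 348.5152, v = 403.6·(-0.01409)/0.77175 + 235.5 = 228.1321
M3: Pc = R·M3+t = (-0.13284, +0.00448, +0.91527); u = 673.0·(-0.13284)/0.91527 + 304.0 = 206.3206, v = 403.6·(+0.00448)/0.91527 + 235.5 = 237.4736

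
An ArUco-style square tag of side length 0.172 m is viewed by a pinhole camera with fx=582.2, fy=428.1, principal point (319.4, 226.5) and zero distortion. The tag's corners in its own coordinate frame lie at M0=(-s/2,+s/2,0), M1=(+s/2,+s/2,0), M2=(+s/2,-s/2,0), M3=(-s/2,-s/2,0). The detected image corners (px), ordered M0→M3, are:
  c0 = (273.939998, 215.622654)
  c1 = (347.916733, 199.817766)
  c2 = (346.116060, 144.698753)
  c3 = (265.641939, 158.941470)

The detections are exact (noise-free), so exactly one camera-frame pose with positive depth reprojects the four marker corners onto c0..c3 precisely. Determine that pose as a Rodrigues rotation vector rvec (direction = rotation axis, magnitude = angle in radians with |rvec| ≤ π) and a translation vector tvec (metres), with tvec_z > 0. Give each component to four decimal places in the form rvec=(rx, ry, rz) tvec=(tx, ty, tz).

Intrinsics K: fx=582.2, fy=428.1, cx=319.4, cy=226.5
Marker side s = 0.172 m; corners in marker frame (Z=0):
  M0 = (-0.0860, +0.0860, 0)
  M1 = (+0.0860, +0.0860, 0)
  M2 = (+0.0860, -0.0860, 0)
  M3 = (-0.0860, -0.0860, 0)
Detected image corners:
  c0 = (273.939998, 215.622654) px
  c1 = (347.916733, 199.817766) px
  c2 = (346.116060, 144.698753) px
  c3 = (265.641939, 158.941470) px
Planar DLT: solve 8×8 A·h = b for H (H[2,2]=1):
  H  [+537.30859 +173.92098 +309.46503]
  H  [-35.60181 +409.42852 +180.71394]
  H  [+0.28887 +0.47027 +1.00000]
B = K⁻¹H; ‖b₁‖=0.850573, ‖b₂‖=0.850573; λ = 2/(‖b₁‖+‖b₂‖) = 1.175678, sign → tz>0 ⇒ λ=+1.175678
r₁ = λ·B[:,0] = (+0.89871,-0.27746,+0.33961); r₂ = λ·B[:,1] = (+0.04789,+0.83188,+0.55289)
r₃ = r₁×r₂ = (-0.43592,-0.48062,+0.76091); SVD([r₁ r₂ r₃]) → R = UVᵀ:
  R  [+0.89871 +0.04789 -0.43592]
  R  [-0.27746 +0.83188 -0.48062]
  R  [+0.33961 +0.55289 +0.76091]
t = (-0.02006, -0.12574, +1.17568) m
tr R = 2.491495; θ = arccos((tr R − 1)/2) = 0.729140 rad = 41.777°
axis k = ((R−Rᵀ)₃₂, (R−Rᵀ)₁₃, (R−Rᵀ)₂₁) / (2 sinθ) = (+0.775641, -0.582032, -0.244171)
rvec = θ·k = (+0.565551, -0.424383, -0.178035)

rvec=(0.5656, -0.4244, -0.1780) tvec=(-0.0201, -0.1257, 1.1757)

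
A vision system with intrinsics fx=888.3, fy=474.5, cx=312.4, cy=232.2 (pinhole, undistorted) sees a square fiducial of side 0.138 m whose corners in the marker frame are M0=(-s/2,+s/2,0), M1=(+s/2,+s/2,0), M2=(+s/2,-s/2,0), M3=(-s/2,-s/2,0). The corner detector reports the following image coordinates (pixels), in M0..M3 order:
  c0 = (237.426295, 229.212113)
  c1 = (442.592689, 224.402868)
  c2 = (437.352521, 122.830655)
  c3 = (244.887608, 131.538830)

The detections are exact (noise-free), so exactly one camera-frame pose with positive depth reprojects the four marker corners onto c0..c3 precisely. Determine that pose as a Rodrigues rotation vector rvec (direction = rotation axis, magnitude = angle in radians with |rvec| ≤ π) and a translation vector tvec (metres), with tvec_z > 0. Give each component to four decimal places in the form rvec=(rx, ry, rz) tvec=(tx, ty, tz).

rvec=(-0.2875, 0.1978, -0.0132) tvec=(0.0178, -0.0728, 0.6090)

Intrinsics K: fx=888.3, fy=474.5, cx=312.4, cy=232.2
Marker side s = 0.138 m; corners in marker frame (Z=0):
  M0 = (-0.0690, +0.0690, 0)
  M1 = (+0.0690, +0.0690, 0)
  M2 = (+0.0690, -0.0690, 0)
  M3 = (-0.0690, -0.0690, 0)
Detected image corners:
  c0 = (237.426295, 229.212113) px
  c1 = (442.592689, 224.402868) px
  c2 = (437.352521, 122.830655) px
  c3 = (244.887608, 131.538830) px
Planar DLT: solve 8×8 A·h = b for H (H[2,2]=1):
  H  [+1331.89614 -167.30882 +338.42108]
  H  [-105.20550 +639.34666 +175.47243]
  H  [-0.31513 -0.46470 +1.00000]
B = K⁻¹H; ‖b₁‖=1.642136, ‖b₂‖=1.642136; λ = 2/(‖b₁‖+‖b₂‖) = 0.608963, sign → tz>0 ⇒ λ=+0.608963
r₁ = λ·B[:,0] = (+0.98055,-0.04111,-0.19190); r₂ = λ·B[:,1] = (-0.01518,+0.95900,-0.28299)
r₃ = r₁×r₂ = (+0.19567,+0.28039,+0.93973); SVD([r₁ r₂ r₃]) → R = UVᵀ:
  R  [+0.98055 -0.01518 +0.19567]
  R  [-0.04111 +0.95900 +0.28039]
  R  [-0.19190 -0.28299 +0.93973]
t = (+0.01784, -0.07280, +0.60896) m
tr R = 2.879288; θ = arccos((tr R − 1)/2) = 0.349209 rad = 20.008°
axis k = ((R−Rᵀ)₃₂, (R−Rᵀ)₁₃, (R−Rᵀ)₂₁) / (2 sinθ) = (-0.823282, +0.566365, -0.037899)
rvec = θ·k = (-0.287497, +0.197780, -0.013235)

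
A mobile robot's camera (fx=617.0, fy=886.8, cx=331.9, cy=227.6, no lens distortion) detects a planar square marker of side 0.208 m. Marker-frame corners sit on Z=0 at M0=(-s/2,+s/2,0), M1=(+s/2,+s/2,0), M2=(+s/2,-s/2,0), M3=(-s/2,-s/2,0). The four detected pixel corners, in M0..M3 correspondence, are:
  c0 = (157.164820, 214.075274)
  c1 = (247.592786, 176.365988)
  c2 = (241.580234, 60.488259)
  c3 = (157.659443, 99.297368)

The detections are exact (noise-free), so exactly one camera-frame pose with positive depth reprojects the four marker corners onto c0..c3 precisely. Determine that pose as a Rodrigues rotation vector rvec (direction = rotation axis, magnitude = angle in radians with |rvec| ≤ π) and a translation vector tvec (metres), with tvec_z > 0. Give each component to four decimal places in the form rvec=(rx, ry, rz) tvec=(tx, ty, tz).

Intrinsics K: fx=617.0, fy=886.8, cx=331.9, cy=227.6
Marker side s = 0.208 m; corners in marker frame (Z=0):
  M0 = (-0.1040, +0.1040, 0)
  M1 = (+0.1040, +0.1040, 0)
  M2 = (+0.1040, -0.1040, 0)
  M3 = (-0.1040, -0.1040, 0)
Detected image corners:
  c0 = (157.164820, 214.075274) px
  c1 = (247.592786, 176.365988) px
  c2 = (241.580234, 60.488259) px
  c3 = (157.659443, 99.297368) px
Planar DLT: solve 8×8 A·h = b for H (H[2,2]=1):
  H  [+385.73137 -58.09626 +200.20883]
  H  [-206.48340 +505.76090 +135.76018]
  H  [-0.16319 -0.35371 +1.00000]
B = K⁻¹H; ‖b₁‖=0.755911, ‖b₂‖=0.755911; λ = 2/(‖b₁‖+‖b₂‖) = 1.322907, sign → tz>0 ⇒ λ=+1.322907
r₁ = λ·B[:,0] = (+0.94317,-0.25262,-0.21588); r₂ = λ·B[:,1] = (+0.12714,+0.87458,-0.46792)
r₃ = r₁×r₂ = (+0.30701,+0.41388,+0.85700); SVD([r₁ r₂ r₃]) → R = UVᵀ:
  R  [+0.94317 +0.12714 +0.30701]
  R  [-0.25262 +0.87458 +0.41388]
  R  [-0.21588 -0.46792 +0.85700]
t = (-0.28236, -0.13700, +1.32291) m
tr R = 2.674746; θ = arccos((tr R − 1)/2) = 0.578336 rad = 33.136°
axis k = ((R−Rᵀ)₃₂, (R−Rᵀ)₁₃, (R−Rᵀ)₂₁) / (2 sinθ) = (-0.806583, +0.478290, -0.347367)
rvec = θ·k = (-0.466476, +0.276612, -0.200895)

rvec=(-0.4665, 0.2766, -0.2009) tvec=(-0.2824, -0.1370, 1.3229)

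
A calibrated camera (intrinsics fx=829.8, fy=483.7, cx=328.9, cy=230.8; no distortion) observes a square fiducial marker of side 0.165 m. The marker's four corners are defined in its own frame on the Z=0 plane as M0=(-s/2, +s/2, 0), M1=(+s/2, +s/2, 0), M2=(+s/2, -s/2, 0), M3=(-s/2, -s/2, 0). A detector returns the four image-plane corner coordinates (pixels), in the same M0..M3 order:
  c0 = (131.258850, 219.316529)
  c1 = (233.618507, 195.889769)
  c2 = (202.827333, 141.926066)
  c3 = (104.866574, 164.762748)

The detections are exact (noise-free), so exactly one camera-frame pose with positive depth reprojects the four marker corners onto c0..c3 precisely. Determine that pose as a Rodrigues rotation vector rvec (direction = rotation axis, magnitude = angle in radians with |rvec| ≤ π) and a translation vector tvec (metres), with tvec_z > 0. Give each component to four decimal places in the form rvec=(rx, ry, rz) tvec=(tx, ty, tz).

rvec=(-0.3127, 0.1124, -0.3562) tvec=(-0.2448, -0.1325, 1.2599)

Intrinsics K: fx=829.8, fy=483.7, cx=328.9, cy=230.8
Marker side s = 0.165 m; corners in marker frame (Z=0):
  M0 = (-0.0825, +0.0825, 0)
  M1 = (+0.0825, +0.0825, 0)
  M2 = (+0.0825, -0.0825, 0)
  M3 = (-0.0825, -0.0825, 0)
Detected image corners:
  c0 = (131.258850, 219.316529) px
  c1 = (233.618507, 195.889769) px
  c2 = (202.827333, 141.926066) px
  c3 = (104.866574, 164.762748) px
Planar DLT: solve 8×8 A·h = b for H (H[2,2]=1):
  H  [+599.62215 +130.51673 +167.66797]
  H  [-147.80767 +282.99438 +179.94559]
  H  [-0.04240 -0.25407 +1.00000]
B = K⁻¹H; ‖b₁‖=0.793699, ‖b₂‖=0.793699; λ = 2/(‖b₁‖+‖b₂‖) = 1.259924, sign → tz>0 ⇒ λ=+1.259924
r₁ = λ·B[:,0] = (+0.93161,-0.35951,-0.05343); r₂ = λ·B[:,1] = (+0.32505,+0.88987,-0.32011)
r₃ = r₁×r₂ = (+0.16262,+0.28085,+0.94587); SVD([r₁ r₂ r₃]) → R = UVᵀ:
  R  [+0.93161 +0.32505 +0.16262]
  R  [-0.35951 +0.88987 +0.28085]
  R  [-0.05343 -0.32011 +0.94587]
t = (-0.24481, -0.13246, +1.25992) m
tr R = 2.767358; θ = arccos((tr R − 1)/2) = 0.487132 rad = 27.911°
axis k = ((R−Rᵀ)₃₂, (R−Rᵀ)₁₃, (R−Rᵀ)₂₁) / (2 sinθ) = (-0.641919, +0.230778, -0.731220)
rvec = θ·k = (-0.312699, +0.112419, -0.356201)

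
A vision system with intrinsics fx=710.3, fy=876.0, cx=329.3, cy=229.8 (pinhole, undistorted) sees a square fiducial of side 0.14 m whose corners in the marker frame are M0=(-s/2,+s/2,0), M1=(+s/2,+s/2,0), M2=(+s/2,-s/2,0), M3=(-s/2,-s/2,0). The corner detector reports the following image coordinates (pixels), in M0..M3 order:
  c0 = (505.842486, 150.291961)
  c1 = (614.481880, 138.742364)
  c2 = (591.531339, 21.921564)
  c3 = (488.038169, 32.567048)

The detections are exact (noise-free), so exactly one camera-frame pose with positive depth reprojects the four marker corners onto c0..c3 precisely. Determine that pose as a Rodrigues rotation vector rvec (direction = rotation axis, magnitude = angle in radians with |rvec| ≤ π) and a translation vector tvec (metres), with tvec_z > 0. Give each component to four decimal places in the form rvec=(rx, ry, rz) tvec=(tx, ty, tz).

rvec=(-0.3324, -0.0056, -0.0900) tvec=(0.2882, -0.1541, 0.9284)

Intrinsics K: fx=710.3, fy=876.0, cx=329.3, cy=229.8
Marker side s = 0.14 m; corners in marker frame (Z=0):
  M0 = (-0.0700, +0.0700, 0)
  M1 = (+0.0700, +0.0700, 0)
  M2 = (+0.0700, -0.0700, 0)
  M3 = (-0.0700, -0.0700, 0)
Detected image corners:
  c0 = (505.842486, 150.291961) px
  c1 = (614.481880, 138.742364) px
  c2 = (591.531339, 21.921564) px
  c3 = (488.038169, 32.567048) px
Planar DLT: solve 8×8 A·h = b for H (H[2,2]=1):
  H  [+769.19551 -47.33103 +549.80450]
  H  [-77.31025 +807.53424 +84.43250]
  H  [+0.02187 -0.35077 +1.00000]
B = K⁻¹H; ‖b₁‖=1.077107, ‖b₂‖=1.077107; λ = 2/(‖b₁‖+‖b₂‖) = 0.928413, sign → tz>0 ⇒ λ=+0.928413
r₁ = λ·B[:,0] = (+0.99598,-0.08726,+0.02031); r₂ = λ·B[:,1] = (+0.08911,+0.94128,-0.32566)
r₃ = r₁×r₂ = (+0.00930,+0.32616,+0.94527); SVD([r₁ r₂ r₃]) → R = UVᵀ:
  R  [+0.99598 +0.08911 +0.00930]
  R  [-0.08726 +0.94128 +0.32616]
  R  [+0.02031 -0.32566 +0.94527]
t = (+0.28822, -0.15407, +0.92841) m
tr R = 2.882528; θ = arccos((tr R − 1)/2) = 0.344442 rad = 19.735°
axis k = ((R−Rᵀ)₃₂, (R−Rᵀ)₁₃, (R−Rᵀ)₂₁) / (2 sinθ) = (-0.965157, -0.016298, -0.261163)
rvec = θ·k = (-0.332441, -0.005614, -0.089956)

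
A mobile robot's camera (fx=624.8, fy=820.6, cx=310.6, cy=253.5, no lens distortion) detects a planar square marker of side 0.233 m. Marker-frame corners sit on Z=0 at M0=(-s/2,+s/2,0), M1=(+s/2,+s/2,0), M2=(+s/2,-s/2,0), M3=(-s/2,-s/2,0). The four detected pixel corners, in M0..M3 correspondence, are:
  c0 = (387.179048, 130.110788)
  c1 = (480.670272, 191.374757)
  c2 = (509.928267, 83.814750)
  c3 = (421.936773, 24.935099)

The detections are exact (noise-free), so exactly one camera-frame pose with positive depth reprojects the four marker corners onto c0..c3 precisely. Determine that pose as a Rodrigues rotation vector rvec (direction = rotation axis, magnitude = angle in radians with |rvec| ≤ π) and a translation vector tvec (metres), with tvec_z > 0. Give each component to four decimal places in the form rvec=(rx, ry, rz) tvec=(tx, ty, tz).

rvec=(-0.3368, -0.1388, 0.4357) tvec=(0.3184, -0.2551, 1.4208)

Intrinsics K: fx=624.8, fy=820.6, cx=310.6, cy=253.5
Marker side s = 0.233 m; corners in marker frame (Z=0):
  M0 = (-0.1165, +0.1165, 0)
  M1 = (+0.1165, +0.1165, 0)
  M2 = (+0.1165, -0.1165, 0)
  M3 = (-0.1165, -0.1165, 0)
Detected image corners:
  c0 = (387.179048, 130.110788) px
  c1 = (480.670272, 191.374757) px
  c2 = (509.928267, 83.814750) px
  c3 = (421.936773, 24.935099) px
Planar DLT: solve 8×8 A·h = b for H (H[2,2]=1):
  H  [+408.13323 -247.64188 +450.60925]
  H  [+262.22023 +430.16501 +106.18748]
  H  [+0.04228 -0.24521 +1.00000]
B = K⁻¹H; ‖b₁‖=0.703849, ‖b₂‖=0.703849; λ = 2/(‖b₁‖+‖b₂‖) = 1.420759, sign → tz>0 ⇒ λ=+1.420759
r₁ = λ·B[:,0] = (+0.89821,+0.43544,+0.06007); r₂ = λ·B[:,1] = (-0.38993,+0.85240,-0.34838)
r₃ = r₁×r₂ = (-0.20290,+0.28950,+0.93542); SVD([r₁ r₂ r₃]) → R = UVᵀ:
  R  [+0.89821 -0.38993 -0.20290]
  R  [+0.43544 +0.85240 +0.28950]
  R  [+0.06007 -0.34838 +0.93542]
t = (+0.31837, -0.25505, +1.42076) m
tr R = 2.686031; θ = arccos((tr R − 1)/2) = 0.567931 rad = 32.540°
axis k = ((R−Rᵀ)₃₂, (R−Rᵀ)₁₃, (R−Rᵀ)₂₁) / (2 sinθ) = (-0.592952, -0.244448, +0.767237)
rvec = θ·k = (-0.336756, -0.138830, +0.435738)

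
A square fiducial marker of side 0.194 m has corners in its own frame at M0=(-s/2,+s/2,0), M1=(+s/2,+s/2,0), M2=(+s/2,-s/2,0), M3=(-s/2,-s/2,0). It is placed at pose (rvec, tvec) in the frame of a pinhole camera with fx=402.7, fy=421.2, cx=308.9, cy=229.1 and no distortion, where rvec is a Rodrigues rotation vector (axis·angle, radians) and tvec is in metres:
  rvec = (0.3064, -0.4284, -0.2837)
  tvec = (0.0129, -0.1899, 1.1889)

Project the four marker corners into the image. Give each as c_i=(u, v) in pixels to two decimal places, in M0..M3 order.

Intrinsics K: fx=402.7, fy=421.2, cx=308.9, cy=229.1
Marker side s = 0.194 m; corners in marker frame (Z=0):
  M0 = (-0.0970, +0.0970, 0)
  M1 = (+0.0970, +0.0970, 0)
  M2 = (+0.0970, -0.0970, 0)
  M3 = (-0.0970, -0.0970, 0)
rvec = (0.3064, -0.4284, -0.2837), |rvec| = θ = 0.59824 rad = 34.277°
Rodrigues: sinθ=0.56319, 1−cosθ=0.17367; R = I + sinθ·[k]× + (1−cosθ)·[k]×²:
    [+0.87188 +0.20338 -0.44548]
    [-0.33077 +0.91539 -0.22947]
    [+0.36112 +0.34743 +0.86538]
t = (0.0129, -0.1899, 1.1889) m
M0: Pc = R·M0+t = (-0.05194, -0.06902, +1.18757); u = 402.7·(-0.05194)/1.18757 + 308.9 = 291.2858, v = 421.2·(-0.06902)/1.18757 + 229.1 = 204.6196
M1: Pc = R·M1+t = (+0.11720, -0.13319, +1.25763); u = 402.7·(+0.11720)/1.25763 + 308.9 = 346.4284, v = 421.2·(-0.13319)/1.25763 + 229.1 = 184.4916
M2: Pc = R·M2+t = (+0.07774, -0.31078, +1.19023); u = 402.7·(+0.07774)/1.19023 + 308.9 = 335.2041, v = 421.2·(-0.31078)/1.19023 + 229.1 = 119.1215
M3: Pc = R·M3+t = (-0.09140, -0.24661, +1.12017); u = 402.7·(-0.09140)/1.12017 + 308.9 = 276.0416, v = 421.2·(-0.24661)/1.12017 + 229.1 = 136.3722

c0=(291.29, 204.62) c1=(346.43, 184.49) c2=(335.20, 119.12) c3=(276.04, 136.37)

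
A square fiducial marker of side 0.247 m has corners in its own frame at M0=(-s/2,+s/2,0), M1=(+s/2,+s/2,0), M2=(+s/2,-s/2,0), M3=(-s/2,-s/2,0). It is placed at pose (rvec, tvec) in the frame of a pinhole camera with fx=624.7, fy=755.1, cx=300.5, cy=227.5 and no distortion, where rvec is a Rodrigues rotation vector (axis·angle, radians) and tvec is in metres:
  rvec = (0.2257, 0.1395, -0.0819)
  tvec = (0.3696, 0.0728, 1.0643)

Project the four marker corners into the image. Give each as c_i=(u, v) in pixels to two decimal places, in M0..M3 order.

c0=(446.71, 364.20) c1=(593.59, 357.49) c2=(594.41, 186.60) c3=(440.04, 199.52)

Intrinsics K: fx=624.7, fy=755.1, cx=300.5, cy=227.5
Marker side s = 0.247 m; corners in marker frame (Z=0):
  M0 = (-0.1235, +0.1235, 0)
  M1 = (+0.1235, +0.1235, 0)
  M2 = (+0.1235, -0.1235, 0)
  M3 = (-0.1235, -0.1235, 0)
rvec = (0.2257, 0.1395, -0.0819), |rvec| = θ = 0.27768 rad = 15.910°
Rodrigues: sinθ=0.27413, 1−cosθ=0.03831; R = I + sinθ·[k]× + (1−cosθ)·[k]×²:
    [+0.98700 +0.09649 +0.12853]
    [-0.06521 +0.97136 -0.22849]
    [-0.14690 +0.21713 +0.96503]
t = (0.3696, 0.0728, 1.0643) m
M0: Pc = R·M0+t = (+0.25962, +0.20082, +1.10926); u = 624.7·(+0.25962)/1.10926 + 300.5 = 446.7114, v = 755.1·(+0.20082)/1.10926 + 227.5 = 364.2009
M1: Pc = R·M1+t = (+0.50341, +0.18471, +1.07297); u = 624.7·(+0.50341)/1.07297 + 300.5 = 593.5929, v = 755.1·(+0.18471)/1.07297 + 227.5 = 357.4884
M2: Pc = R·M2+t = (+0.47958, -0.05522, +1.01934); u = 624.7·(+0.47958)/1.01934 + 300.5 = 594.4073, v = 755.1·(-0.05522)/1.01934 + 227.5 = 186.5972
M3: Pc = R·M3+t = (+0.23579, -0.03911, +1.05563); u = 624.7·(+0.23579)/1.05563 + 300.5 = 440.0354, v = 755.1·(-0.03911)/1.05563 + 227.5 = 199.5245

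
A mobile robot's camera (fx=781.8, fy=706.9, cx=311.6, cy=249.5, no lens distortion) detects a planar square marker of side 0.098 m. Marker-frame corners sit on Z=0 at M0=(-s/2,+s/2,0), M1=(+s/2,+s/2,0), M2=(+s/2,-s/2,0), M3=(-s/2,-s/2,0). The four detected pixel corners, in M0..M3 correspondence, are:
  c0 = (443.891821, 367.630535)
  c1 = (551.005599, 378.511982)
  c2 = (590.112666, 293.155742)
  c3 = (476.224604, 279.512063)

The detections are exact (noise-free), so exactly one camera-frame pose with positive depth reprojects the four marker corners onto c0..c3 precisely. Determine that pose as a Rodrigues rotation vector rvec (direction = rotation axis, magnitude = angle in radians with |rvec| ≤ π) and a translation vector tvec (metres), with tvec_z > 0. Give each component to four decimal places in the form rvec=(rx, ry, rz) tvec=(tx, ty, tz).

Intrinsics K: fx=781.8, fy=706.9, cx=311.6, cy=249.5
Marker side s = 0.098 m; corners in marker frame (Z=0):
  M0 = (-0.0490, +0.0490, 0)
  M1 = (+0.0490, +0.0490, 0)
  M2 = (+0.0490, -0.0490, 0)
  M3 = (-0.0490, -0.0490, 0)
Detected image corners:
  c0 = (443.891821, 367.630535) px
  c1 = (551.005599, 378.511982) px
  c2 = (590.112666, 293.155742) px
  c3 = (476.224604, 279.512063) px
Planar DLT: solve 8×8 A·h = b for H (H[2,2]=1):
  H  [+1242.93087 -4.83725 +515.30957]
  H  [+199.21862 +1115.27481 +331.25527]
  H  [+0.22618 +0.69868 +1.00000]
B = K⁻¹H; ‖b₁‖=1.530035, ‖b₂‖=1.530035; λ = 2/(‖b₁‖+‖b₂‖) = 0.653580, sign → tz>0 ⇒ λ=+0.653580
r₁ = λ·B[:,0] = (+0.98016,+0.13202,+0.14783); r₂ = λ·B[:,1] = (-0.18605,+0.86998,+0.45664)
r₃ = r₁×r₂ = (-0.06832,-0.47509,+0.87728); SVD([r₁ r₂ r₃]) → R = UVᵀ:
  R  [+0.98016 -0.18605 -0.06832]
  R  [+0.13202 +0.86998 -0.47509]
  R  [+0.14783 +0.45664 +0.87728]
t = (+0.17030, +0.07559, +0.65358) m
tr R = 2.727425; θ = arccos((tr R − 1)/2) = 0.528206 rad = 30.264°
axis k = ((R−Rᵀ)₃₂, (R−Rᵀ)₁₃, (R−Rᵀ)₂₁) / (2 sinθ) = (+0.924361, -0.214443, +0.315548)
rvec = θ·k = (+0.488253, -0.113270, +0.166674)

rvec=(0.4883, -0.1133, 0.1667) tvec=(0.1703, 0.0756, 0.6536)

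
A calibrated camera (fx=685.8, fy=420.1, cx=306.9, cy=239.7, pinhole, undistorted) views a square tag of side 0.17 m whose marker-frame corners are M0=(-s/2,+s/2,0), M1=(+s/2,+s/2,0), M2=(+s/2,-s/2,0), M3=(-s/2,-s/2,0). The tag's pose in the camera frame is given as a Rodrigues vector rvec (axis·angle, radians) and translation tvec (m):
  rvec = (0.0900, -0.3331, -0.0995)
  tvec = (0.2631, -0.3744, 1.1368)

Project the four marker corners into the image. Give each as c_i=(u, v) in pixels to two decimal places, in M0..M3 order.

c0=(423.53, 134.29) c1=(511.55, 132.37) c2=(506.36, 69.45) c3=(416.67, 68.27)

Intrinsics K: fx=685.8, fy=420.1, cx=306.9, cy=239.7
Marker side s = 0.17 m; corners in marker frame (Z=0):
  M0 = (-0.0850, +0.0850, 0)
  M1 = (+0.0850, +0.0850, 0)
  M2 = (+0.0850, -0.0850, 0)
  M3 = (-0.0850, -0.0850, 0)
rvec = (0.0900, -0.3331, -0.0995), |rvec| = θ = 0.35910 rad = 20.575°
Rodrigues: sinθ=0.35144, 1−cosθ=0.06379; R = I + sinθ·[k]× + (1−cosθ)·[k]×²:
    [+0.94022 +0.08255 -0.33042]
    [-0.11220 +0.99110 -0.07168]
    [+0.32156 +0.10447 +0.94111]
t = (0.2631, -0.3744, 1.1368) m
M0: Pc = R·M0+t = (+0.19020, -0.28062, +1.11835); u = 685.8·(+0.19020)/1.11835 + 306.9 = 423.5343, v = 420.1·(-0.28062)/1.11835 + 239.7 = 134.2871
M1: Pc = R·M1+t = (+0.35004, -0.29969, +1.17301); u = 685.8·(+0.35004)/1.17301 + 306.9 = 511.5474, v = 420.1·(-0.29969)/1.17301 + 239.7 = 132.3682
M2: Pc = R·M2+t = (+0.33600, -0.46818, +1.15525); u = 685.8·(+0.33600)/1.15525 + 306.9 = 506.3632, v = 420.1·(-0.46818)/1.15525 + 239.7 = 69.4492
M3: Pc = R·M3+t = (+0.17616, -0.44911, +1.10059); u = 685.8·(+0.17616)/1.10059 + 306.9 = 416.6722, v = 420.1·(-0.44911)/1.10059 + 239.7 = 68.2740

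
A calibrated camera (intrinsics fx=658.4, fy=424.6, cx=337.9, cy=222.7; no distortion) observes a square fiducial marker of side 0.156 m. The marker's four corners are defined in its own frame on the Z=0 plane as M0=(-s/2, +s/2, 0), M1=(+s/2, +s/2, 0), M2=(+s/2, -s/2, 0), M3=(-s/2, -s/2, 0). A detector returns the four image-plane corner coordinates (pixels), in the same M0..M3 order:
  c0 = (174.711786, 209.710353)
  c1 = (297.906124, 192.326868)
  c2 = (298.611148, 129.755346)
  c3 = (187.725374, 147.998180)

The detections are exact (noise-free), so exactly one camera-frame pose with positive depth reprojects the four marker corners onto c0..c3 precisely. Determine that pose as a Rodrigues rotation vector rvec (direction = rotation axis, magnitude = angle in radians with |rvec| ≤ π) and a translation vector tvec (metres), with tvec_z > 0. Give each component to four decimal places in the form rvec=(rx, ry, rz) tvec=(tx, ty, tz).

Intrinsics K: fx=658.4, fy=424.6, cx=337.9, cy=222.7
Marker side s = 0.156 m; corners in marker frame (Z=0):
  M0 = (-0.0780, +0.0780, 0)
  M1 = (+0.0780, +0.0780, 0)
  M2 = (+0.0780, -0.0780, 0)
  M3 = (-0.0780, -0.0780, 0)
Detected image corners:
  c0 = (174.711786, 209.710353) px
  c1 = (297.906124, 192.326868) px
  c2 = (298.611148, 129.755346) px
  c3 = (187.725374, 147.998180) px
Planar DLT: solve 8×8 A·h = b for H (H[2,2]=1):
  H  [+679.39603 -210.49715 +238.61475]
  H  [-163.06047 +280.85992 +168.47235]
  H  [-0.28671 -0.69094 +1.00000]
B = K⁻¹H; ‖b₁‖=1.235682, ‖b₂‖=1.235682; λ = 2/(‖b₁‖+‖b₂‖) = 0.809269, sign → tz>0 ⇒ λ=+0.809269
r₁ = λ·B[:,0] = (+0.95415,-0.18909,-0.23202); r₂ = λ·B[:,1] = (+0.02824,+0.82858,-0.55916)
r₃ = r₁×r₂ = (+0.29798,+0.52697,+0.79593); SVD([r₁ r₂ r₃]) → R = UVᵀ:
  R  [+0.95415 +0.02824 +0.29798]
  R  [-0.18909 +0.82858 +0.52697]
  R  [-0.23202 -0.55916 +0.79593]
t = (-0.12204, -0.10336, +0.80927) m
tr R = 2.578668; θ = arccos((tr R − 1)/2) = 0.661073 rad = 37.877°
axis k = ((R−Rᵀ)₃₂, (R−Rᵀ)₁₃, (R−Rᵀ)₂₁) / (2 sinθ) = (-0.884520, +0.431625, -0.176987)
rvec = θ·k = (-0.584732, +0.285336, -0.117001)

rvec=(-0.5847, 0.2853, -0.1170) tvec=(-0.1220, -0.1034, 0.8093)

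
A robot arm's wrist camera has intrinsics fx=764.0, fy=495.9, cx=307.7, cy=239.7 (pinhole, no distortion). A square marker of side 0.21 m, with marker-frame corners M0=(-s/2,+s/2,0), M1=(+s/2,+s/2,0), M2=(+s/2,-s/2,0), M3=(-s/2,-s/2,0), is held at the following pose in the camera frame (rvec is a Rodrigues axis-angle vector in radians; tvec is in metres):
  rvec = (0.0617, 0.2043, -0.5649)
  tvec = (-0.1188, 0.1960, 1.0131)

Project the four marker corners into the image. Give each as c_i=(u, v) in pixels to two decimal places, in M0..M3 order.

Intrinsics K: fx=764.0, fy=495.9, cx=307.7, cy=239.7
Marker side s = 0.21 m; corners in marker frame (Z=0):
  M0 = (-0.1050, +0.1050, 0)
  M1 = (+0.1050, +0.1050, 0)
  M2 = (+0.1050, -0.1050, 0)
  M3 = (-0.1050, -0.1050, 0)
rvec = (0.0617, 0.2043, -0.5649), |rvec| = θ = 0.60387 rad = 34.599°
Rodrigues: sinθ=0.56783, 1−cosθ=0.17685; R = I + sinθ·[k]× + (1−cosθ)·[k]×²:
    [+0.82499 +0.53730 +0.17520]
    [-0.52507 +0.84339 -0.11399]
    [-0.20901 +0.00205 +0.97791]
t = (-0.1188, 0.1960, 1.0131) m
M0: Pc = R·M0+t = (-0.14901, +0.33969, +1.03526); u = 764.0·(-0.14901)/1.03526 + 307.7 = 197.7358, v = 495.9·(+0.33969)/1.03526 + 239.7 = 402.4141
M1: Pc = R·M1+t = (+0.02424, +0.22942, +0.99137); u = 764.0·(+0.02424)/0.99137 + 307.7 = 326.3812, v = 495.9·(+0.22942)/0.99137 + 239.7 = 354.4614
M2: Pc = R·M2+t = (-0.08859, +0.05231, +0.99094); u = 764.0·(-0.08859)/0.99094 + 307.7 = 239.3964, v = 495.9·(+0.05231)/0.99094 + 239.7 = 265.8785
M3: Pc = R·M3+t = (-0.26184, +0.16258, +1.03483); u = 764.0·(-0.26184)/1.03483 + 307.7 = 114.3870, v = 495.9·(+0.16258)/1.03483 + 239.7 = 317.6083

c0=(197.74, 402.41) c1=(326.38, 354.46) c2=(239.40, 265.88) c3=(114.39, 317.61)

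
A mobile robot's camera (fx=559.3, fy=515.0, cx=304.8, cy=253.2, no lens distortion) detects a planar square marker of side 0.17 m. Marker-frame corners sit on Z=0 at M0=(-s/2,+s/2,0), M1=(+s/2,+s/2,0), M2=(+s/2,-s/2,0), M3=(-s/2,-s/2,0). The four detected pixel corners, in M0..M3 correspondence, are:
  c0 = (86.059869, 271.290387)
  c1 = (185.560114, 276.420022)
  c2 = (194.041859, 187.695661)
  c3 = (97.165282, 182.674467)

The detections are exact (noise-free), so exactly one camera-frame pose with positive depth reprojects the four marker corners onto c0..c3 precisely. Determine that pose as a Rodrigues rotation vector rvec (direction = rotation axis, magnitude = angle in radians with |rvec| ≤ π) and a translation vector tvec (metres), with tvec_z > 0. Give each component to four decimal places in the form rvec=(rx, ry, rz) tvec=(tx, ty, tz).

Intrinsics K: fx=559.3, fy=515.0, cx=304.8, cy=253.2
Marker side s = 0.17 m; corners in marker frame (Z=0):
  M0 = (-0.0850, +0.0850, 0)
  M1 = (+0.0850, +0.0850, 0)
  M2 = (+0.0850, -0.0850, 0)
  M3 = (-0.0850, -0.0850, 0)
Detected image corners:
  c0 = (86.059869, 271.290387) px
  c1 = (185.560114, 276.420022) px
  c2 = (194.041859, 187.695661) px
  c3 = (97.165282, 182.674467) px
Planar DLT: solve 8×8 A·h = b for H (H[2,2]=1):
  H  [+577.72816 -79.69937 +140.77961]
  H  [+30.26259 +485.55397 +228.92886]
  H  [+0.00179 -0.15700 +1.00000]
B = K⁻¹H; ‖b₁‖=1.033595, ‖b₂‖=1.033595; λ = 2/(‖b₁‖+‖b₂‖) = 0.967497, sign → tz>0 ⇒ λ=+0.967497
r₁ = λ·B[:,0] = (+0.99843,+0.05600,+0.00173); r₂ = λ·B[:,1] = (-0.05509,+0.98686,-0.15190)
r₃ = r₁×r₂ = (-0.01022,+0.15156,+0.98839); SVD([r₁ r₂ r₃]) → R = UVᵀ:
  R  [+0.99843 -0.05509 -0.01022]
  R  [+0.05600 +0.98686 +0.15156]
  R  [+0.00173 -0.15190 +0.98839]
t = (-0.28373, -0.04560, +0.96750) m
tr R = 2.973684; θ = arccos((tr R − 1)/2) = 0.162402 rad = 9.305°
axis k = ((R−Rᵀ)₃₂, (R−Rᵀ)₁₃, (R−Rᵀ)₂₁) / (2 sinθ) = (-0.938418, -0.036961, +0.343519)
rvec = θ·k = (-0.152401, -0.006003, +0.055788)

rvec=(-0.1524, -0.0060, 0.0558) tvec=(-0.2837, -0.0456, 0.9675)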